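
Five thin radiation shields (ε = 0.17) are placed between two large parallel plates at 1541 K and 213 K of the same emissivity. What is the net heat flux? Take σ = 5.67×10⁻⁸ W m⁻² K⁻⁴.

Each of the 6 gaps contributes resistance (2/ε − 1) = 2/0.17 − 1 = 10.76; total = 64.59.
q = σ(T₁⁴ − T₂⁴) / 64.59 = 5.67×10⁻⁸ × 5.64×10^12 / 64.59 = 4950 W/m².

q ≈ 4950 W/m²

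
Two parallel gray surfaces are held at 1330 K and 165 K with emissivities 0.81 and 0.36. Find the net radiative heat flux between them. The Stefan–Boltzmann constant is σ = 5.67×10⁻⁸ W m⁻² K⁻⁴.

q ≈ 58900 W/m²

For two large parallel gray plates, q = σ(T₁⁴ − T₂⁴) / (1/ε₁ + 1/ε₂ − 1).
1/ε₁ + 1/ε₂ − 1 = 1/0.81 + 1/0.36 − 1 = 3.012.
T₁⁴ − T₂⁴ = 3.13×10^12 − 7.41×10^8 = 3.13×10^12 K⁴.
q = 5.67×10⁻⁸ × 3.13×10^12 / 3.012 = 58900 W/m².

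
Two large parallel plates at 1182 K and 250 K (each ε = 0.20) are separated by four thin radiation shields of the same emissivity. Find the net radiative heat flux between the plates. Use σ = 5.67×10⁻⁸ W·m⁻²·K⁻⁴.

q ≈ 2450 W/m²

Each of the 5 gaps contributes resistance (2/ε − 1) = 2/0.20 − 1 = 9.000; total = 45.00.
q = σ(T₁⁴ − T₂⁴) / 45.00 = 5.67×10⁻⁸ × 1.95×10^12 / 45.00 = 2450 W/m².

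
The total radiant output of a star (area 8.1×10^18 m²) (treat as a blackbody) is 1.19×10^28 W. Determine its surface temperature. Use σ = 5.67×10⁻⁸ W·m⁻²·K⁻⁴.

From P = σAT⁴, T = (P / σA)^(1/4) = (1.19×10^28 / (5.67×10⁻⁸ × 8.10×10^18))^(1/4).
T = (2.59×10^16)^(1/4) = 12700 K.

T ≈ 12700 K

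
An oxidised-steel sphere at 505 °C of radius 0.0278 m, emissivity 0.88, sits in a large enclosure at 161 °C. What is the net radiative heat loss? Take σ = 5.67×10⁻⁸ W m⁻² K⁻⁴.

A = 4πr² = 4π × (0.0278)² = 9.71×10^-3 m².
Convert: 505 °C = 778 K; 161 °C = 434 K.
Q = εσA(T⁴ − T_s⁴). T⁴ − T_s⁴ = (778)⁴ − (434)⁴ = 3.66×10^11 − 3.55×10^10 = 3.31×10^11 K⁴.
Q = 0.88 × 5.67×10⁻⁸ × 9.71×10^-3 × 3.31×10^11 = 160 W.

Q ≈ 160 W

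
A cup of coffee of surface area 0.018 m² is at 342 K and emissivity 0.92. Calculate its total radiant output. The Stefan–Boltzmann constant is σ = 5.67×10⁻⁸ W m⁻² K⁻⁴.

P = εσAT⁴ = 0.92 × 5.67×10⁻⁸ × 0.0180 × (342)⁴ = 0.92 × 5.67×10⁻⁸ × 0.0180 × 1.37×10^10.
P = 12.8 W.

P ≈ 12.8 W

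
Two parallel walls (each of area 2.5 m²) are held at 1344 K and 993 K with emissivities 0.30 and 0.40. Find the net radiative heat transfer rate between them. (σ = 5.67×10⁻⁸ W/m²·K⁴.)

Q ≈ 67200 W

For two large parallel gray plates, q = σ(T₁⁴ − T₂⁴) / (1/ε₁ + 1/ε₂ − 1).
1/ε₁ + 1/ε₂ − 1 = 1/0.30 + 1/0.40 − 1 = 4.833.
T₁⁴ − T₂⁴ = 3.26×10^12 − 9.72×10^11 = 2.29×10^12 K⁴.
q = 5.67×10⁻⁸ × 2.29×10^12 / 4.833 = 26900 W/m².
Q = q·A = 26900 × 2.5 = 67200 W.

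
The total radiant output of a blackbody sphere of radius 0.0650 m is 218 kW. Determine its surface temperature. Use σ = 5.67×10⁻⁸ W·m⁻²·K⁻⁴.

T ≈ 2920 K

A = 4πr² = 4π × (0.0650)² = 0.0531 m².
From P = σAT⁴, T = (P / σA)^(1/4) = (2.18×10^5 / (5.67×10⁻⁸ × 0.0531))^(1/4).
T = (7.24×10^13)^(1/4) = 2920 K.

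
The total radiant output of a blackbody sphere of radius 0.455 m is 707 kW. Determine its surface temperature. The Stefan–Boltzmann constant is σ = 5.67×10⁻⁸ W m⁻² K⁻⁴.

T ≈ 1480 K

A = 4πr² = 4π × (0.455)² = 2.60 m².
From P = σAT⁴, T = (P / σA)^(1/4) = (7.07×10^5 / (5.67×10⁻⁸ × 2.60))^(1/4).
T = (4.79×10^12)^(1/4) = 1480 K.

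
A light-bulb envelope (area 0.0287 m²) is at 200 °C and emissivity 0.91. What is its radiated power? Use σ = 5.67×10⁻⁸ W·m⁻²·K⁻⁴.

P ≈ 74.1 W

200 °C = 473 K.
Stefan–Boltzmann: P = εσAT⁴ = 0.91 × 5.67×10⁻⁸ × 0.0287 × (473)⁴ = 0.91 × 5.67×10⁻⁸ × 0.0287 × 5.01×10^10.
P = 74.1 W.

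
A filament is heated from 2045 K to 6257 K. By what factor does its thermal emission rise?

ratio ≈ 87.6

P ∝ T⁴, so the ratio is (6257/2045)⁴ = (3.060)⁴ = 87.6.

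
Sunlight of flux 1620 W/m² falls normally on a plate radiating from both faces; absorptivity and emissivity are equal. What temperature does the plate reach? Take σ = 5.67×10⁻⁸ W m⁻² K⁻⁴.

T ≈ 346 K

Absorbed flux αS = emitted flux 2εσT⁴ per unit area; with α = ε this gives T = (S/2σ)^(1/4).
T = (1620 / (2 × 5.67×10⁻⁸))^(1/4) = (1.43×10^10)^(1/4).
T = 346 K.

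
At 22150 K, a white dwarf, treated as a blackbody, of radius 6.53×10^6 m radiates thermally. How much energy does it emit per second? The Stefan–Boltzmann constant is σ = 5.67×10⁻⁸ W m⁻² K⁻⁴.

P ≈ 7.31×10^24 W

A = 4πr² = 4π × (6.53×10^6)² = 5.36×10^14 m².
P = σAT⁴ = 5.67×10⁻⁸ × 5.36×10^14 × (22150)⁴ = 5.67×10⁻⁸ × 5.36×10^14 × 2.41×10^17.
P = 7.31×10^24 W.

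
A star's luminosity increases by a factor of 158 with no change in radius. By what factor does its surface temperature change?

P ∝ T⁴ ⇒ T ∝ P^(1/4), so T scales by (158)^(1/4) = 3.55.

factor ≈ 3.55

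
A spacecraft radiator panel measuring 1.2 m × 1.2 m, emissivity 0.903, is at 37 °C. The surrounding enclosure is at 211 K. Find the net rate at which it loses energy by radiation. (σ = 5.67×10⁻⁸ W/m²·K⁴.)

A = 1.2 × 1.2 = 1.44 m².
Convert: 37 °C = 310 K.
Q = εσA(T⁴ − T_s⁴). T⁴ − T_s⁴ = (310)⁴ − (211)⁴ = 9.24×10^9 − 1.98×10^9 = 7.25×10^9 K⁴.
Q = 0.903 × 5.67×10⁻⁸ × 1.44 × 7.25×10^9 = 535 W.

Q ≈ 535 W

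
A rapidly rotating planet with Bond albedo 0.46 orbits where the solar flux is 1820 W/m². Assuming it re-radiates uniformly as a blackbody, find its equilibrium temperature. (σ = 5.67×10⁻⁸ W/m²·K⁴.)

T ≈ 257 K

Power absorbed = (1−a)S·πR²; power emitted = 4πR²σT⁴. Equating and cancelling πR²:
T = ((1−a)S / 4σ)^(1/4) = (983 / (4 × 5.67×10⁻⁸))^(1/4) = (4.33×10^9)^(1/4).
T = 257 K.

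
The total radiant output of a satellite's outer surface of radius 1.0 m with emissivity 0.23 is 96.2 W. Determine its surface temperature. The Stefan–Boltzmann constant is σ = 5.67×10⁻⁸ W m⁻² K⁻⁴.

A = 4πr² = 4π × (1.0)² = 12.6 m².
From P = εσAT⁴, T = (P / εσA)^(1/4) = (96.2 / (0.23 × 5.67×10⁻⁸ × 12.6))^(1/4).
T = (5.87×10^8)^(1/4) = 156 K.

T ≈ 156 K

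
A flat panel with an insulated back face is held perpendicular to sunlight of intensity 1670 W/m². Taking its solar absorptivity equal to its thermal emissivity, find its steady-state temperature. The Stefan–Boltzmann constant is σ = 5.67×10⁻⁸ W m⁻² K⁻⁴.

Absorbed flux αS = emitted flux εσT⁴ (one radiating face); with α = ε, T = (S/σ)^(1/4).
T = (1670 / 5.67×10⁻⁸)^(1/4) = (2.95×10^10)^(1/4).
T = 414 K.

T ≈ 414 K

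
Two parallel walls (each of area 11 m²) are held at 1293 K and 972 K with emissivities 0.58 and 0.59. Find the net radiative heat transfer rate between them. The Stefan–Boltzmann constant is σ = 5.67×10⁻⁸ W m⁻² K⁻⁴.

Q ≈ 4.91×10^5 W

For two large parallel gray plates, q = σ(T₁⁴ − T₂⁴) / (1/ε₁ + 1/ε₂ − 1).
1/ε₁ + 1/ε₂ − 1 = 1/0.58 + 1/0.59 − 1 = 2.419.
T₁⁴ − T₂⁴ = 2.80×10^12 − 8.93×10^11 = 1.90×10^12 K⁴.
q = 5.67×10⁻⁸ × 1.90×10^12 / 2.419 = 44600 W/m².
Q = q·A = 44600 × 11 = 4.91×10^5 W.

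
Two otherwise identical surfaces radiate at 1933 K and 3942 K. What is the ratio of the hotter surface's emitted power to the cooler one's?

P ∝ T⁴, so the ratio is (3942/1933)⁴ = (2.039)⁴ = 17.3.

ratio ≈ 17.3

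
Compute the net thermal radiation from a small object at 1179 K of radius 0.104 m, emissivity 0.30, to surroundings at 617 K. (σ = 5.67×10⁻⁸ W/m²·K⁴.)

A = 4πr² = 4π × (0.104)² = 0.136 m².
Q = εσA(T⁴ − T_s⁴). T⁴ − T_s⁴ = (1179)⁴ − (617)⁴ = 1.93×10^12 − 1.45×10^11 = 1.79×10^12 K⁴.
Q = 0.30 × 5.67×10⁻⁸ × 0.136 × 1.79×10^12 = 4130 W.

Q ≈ 4130 W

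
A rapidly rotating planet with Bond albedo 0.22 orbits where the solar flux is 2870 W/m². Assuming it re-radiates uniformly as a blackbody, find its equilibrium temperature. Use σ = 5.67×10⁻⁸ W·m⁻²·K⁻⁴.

Power absorbed = (1−a)S·πR²; power emitted = 4πR²σT⁴. Equating and cancelling πR²:
T = ((1−a)S / 4σ)^(1/4) = (2240 / (4 × 5.67×10⁻⁸))^(1/4) = (9.87×10^9)^(1/4).
T = 315 K.

T ≈ 315 K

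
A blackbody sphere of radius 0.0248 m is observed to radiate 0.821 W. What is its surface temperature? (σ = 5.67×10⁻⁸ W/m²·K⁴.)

A = 4πr² = 4π × (0.0248)² = 7.73×10^-3 m².
From P = σAT⁴, T = (P / σA)^(1/4) = (0.821 / (5.67×10⁻⁸ × 7.73×10^-3))^(1/4).
T = (1.87×10^9)^(1/4) = 208 K.

T ≈ 208 K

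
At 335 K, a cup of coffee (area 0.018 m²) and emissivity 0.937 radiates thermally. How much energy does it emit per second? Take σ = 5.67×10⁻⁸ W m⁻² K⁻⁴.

P ≈ 12.0 W

Stefan–Boltzmann: P = εσAT⁴ = 0.937 × 5.67×10⁻⁸ × 0.0180 × (335)⁴ = 0.937 × 5.67×10⁻⁸ × 0.0180 × 1.26×10^10.
P = 12.0 W.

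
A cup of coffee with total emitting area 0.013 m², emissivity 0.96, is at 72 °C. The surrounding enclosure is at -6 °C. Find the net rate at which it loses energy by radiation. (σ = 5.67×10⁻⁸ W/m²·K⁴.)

Convert: 72 °C = 345 K; -6 °C = 267 K.
Q = εσA(T⁴ − T_s⁴). T⁴ − T_s⁴ = (345)⁴ − (267)⁴ = 1.42×10^10 − 5.08×10^9 = 9.08×10^9 K⁴.
Q = 0.96 × 5.67×10⁻⁸ × 0.0130 × 9.08×10^9 = 6.43 W.

Q ≈ 6.43 W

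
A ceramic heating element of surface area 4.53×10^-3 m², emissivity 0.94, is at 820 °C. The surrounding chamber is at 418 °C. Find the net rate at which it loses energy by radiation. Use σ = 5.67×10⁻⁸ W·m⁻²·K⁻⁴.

Q ≈ 290 W

Convert: 820 °C = 1093 K; 418 °C = 691 K.
Q = εσA(T⁴ − T_s⁴). T⁴ − T_s⁴ = (1093)⁴ − (691)⁴ = 1.43×10^12 − 2.28×10^11 = 1.20×10^12 K⁴.
Q = 0.94 × 5.67×10⁻⁸ × 4.53×10^-3 × 1.20×10^12 = 290 W.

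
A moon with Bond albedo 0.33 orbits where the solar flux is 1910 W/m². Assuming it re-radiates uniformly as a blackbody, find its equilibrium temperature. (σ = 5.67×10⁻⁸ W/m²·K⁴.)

T ≈ 274 K

Power absorbed = (1−a)S·πR²; power emitted = 4πR²σT⁴. Equating and cancelling πR²:
T = ((1−a)S / 4σ)^(1/4) = (1280 / (4 × 5.67×10⁻⁸))^(1/4) = (5.64×10^9)^(1/4).
T = 274 K.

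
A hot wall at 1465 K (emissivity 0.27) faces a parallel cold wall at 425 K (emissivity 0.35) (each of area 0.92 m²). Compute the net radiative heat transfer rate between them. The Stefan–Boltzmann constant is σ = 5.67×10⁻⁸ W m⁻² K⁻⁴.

Q ≈ 42900 W

For two large parallel gray plates, q = σ(T₁⁴ − T₂⁴) / (1/ε₁ + 1/ε₂ − 1).
1/ε₁ + 1/ε₂ − 1 = 1/0.27 + 1/0.35 − 1 = 5.561.
T₁⁴ − T₂⁴ = 4.61×10^12 − 3.26×10^10 = 4.57×10^12 K⁴.
q = 5.67×10⁻⁸ × 4.57×10^12 / 5.561 = 46600 W/m².
Q = q·A = 46600 × 0.92 = 42900 W.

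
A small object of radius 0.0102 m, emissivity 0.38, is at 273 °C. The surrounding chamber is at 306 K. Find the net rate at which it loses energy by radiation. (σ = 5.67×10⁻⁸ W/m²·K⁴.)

Q ≈ 2.26 W

A = 4πr² = 4π × (0.0102)² = 1.31×10^-3 m².
Convert: 273 °C = 546 K.
Q = εσA(T⁴ − T_s⁴). T⁴ − T_s⁴ = (546)⁴ − (306)⁴ = 8.89×10^10 − 8.77×10^9 = 8.01×10^10 K⁴.
Q = 0.38 × 5.67×10⁻⁸ × 1.31×10^-3 × 8.01×10^10 = 2.26 W.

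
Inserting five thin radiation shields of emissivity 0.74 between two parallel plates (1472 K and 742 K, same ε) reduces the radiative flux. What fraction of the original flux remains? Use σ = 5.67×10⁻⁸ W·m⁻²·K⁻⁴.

ratio ≈ 0.167

With N identical shields there are N+1 = 6 gaps in series, each with the same radiative resistance, so the flux falls to 1/(N+1) of its unshielded value.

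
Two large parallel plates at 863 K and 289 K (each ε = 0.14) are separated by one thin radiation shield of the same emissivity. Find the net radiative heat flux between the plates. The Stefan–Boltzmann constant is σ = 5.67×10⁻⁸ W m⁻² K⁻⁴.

Each of the 2 gaps contributes resistance (2/ε − 1) = 2/0.14 − 1 = 13.29; total = 26.57.
q = σ(T₁⁴ − T₂⁴) / 26.57 = 5.67×10⁻⁸ × 5.48×10^11 / 26.57 = 1170 W/m².

q ≈ 1170 W/m²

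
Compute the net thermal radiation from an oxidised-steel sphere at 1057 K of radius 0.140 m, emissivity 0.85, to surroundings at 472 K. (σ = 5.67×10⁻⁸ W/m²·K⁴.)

A = 4πr² = 4π × (0.140)² = 0.246 m².
Q = εσA(T⁴ − T_s⁴). T⁴ − T_s⁴ = (1057)⁴ − (472)⁴ = 1.25×10^12 − 4.96×10^10 = 1.20×10^12 K⁴.
Q = 0.85 × 5.67×10⁻⁸ × 0.246 × 1.20×10^12 = 14200 W.

Q ≈ 14200 W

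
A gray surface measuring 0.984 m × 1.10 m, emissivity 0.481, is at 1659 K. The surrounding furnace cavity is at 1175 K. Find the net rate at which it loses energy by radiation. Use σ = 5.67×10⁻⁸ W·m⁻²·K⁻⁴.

Q ≈ 1.67×10^5 W

A = 0.984 × 1.10 = 1.08 m².
Q = εσA(T⁴ − T_s⁴). T⁴ − T_s⁴ = (1659)⁴ − (1175)⁴ = 7.58×10^12 − 1.91×10^12 = 5.67×10^12 K⁴.
Q = 0.481 × 5.67×10⁻⁸ × 1.08 × 5.67×10^12 = 1.67×10^5 W.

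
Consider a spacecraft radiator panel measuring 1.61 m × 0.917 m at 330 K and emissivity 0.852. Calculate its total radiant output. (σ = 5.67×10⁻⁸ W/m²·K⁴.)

A = 1.61 × 0.917 = 1.48 m².
Stefan–Boltzmann: P = εσAT⁴ = 0.852 × 5.67×10⁻⁸ × 1.48 × (330)⁴ = 0.852 × 5.67×10⁻⁸ × 1.48 × 1.19×10^10.
P = 846 W.

P ≈ 846 W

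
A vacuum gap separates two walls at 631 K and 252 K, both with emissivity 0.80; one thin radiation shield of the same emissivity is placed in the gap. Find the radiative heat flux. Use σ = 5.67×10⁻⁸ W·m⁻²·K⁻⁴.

q ≈ 2920 W/m²

Each of the 2 gaps contributes resistance (2/ε − 1) = 2/0.80 − 1 = 1.500; total = 3.000.
q = σ(T₁⁴ − T₂⁴) / 3.000 = 5.67×10⁻⁸ × 1.54×10^11 / 3.000 = 2920 W/m².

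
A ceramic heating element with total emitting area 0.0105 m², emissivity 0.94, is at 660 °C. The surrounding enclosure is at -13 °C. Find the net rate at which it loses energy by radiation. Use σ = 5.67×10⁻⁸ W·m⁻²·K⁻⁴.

Q ≈ 422 W

Convert: 660 °C = 933 K; -13 °C = 260 K.
Q = εσA(T⁴ − T_s⁴). T⁴ − T_s⁴ = (933)⁴ − (260)⁴ = 7.58×10^11 − 4.57×10^9 = 7.53×10^11 K⁴.
Q = 0.94 × 5.67×10⁻⁸ × 0.0105 × 7.53×10^11 = 422 W.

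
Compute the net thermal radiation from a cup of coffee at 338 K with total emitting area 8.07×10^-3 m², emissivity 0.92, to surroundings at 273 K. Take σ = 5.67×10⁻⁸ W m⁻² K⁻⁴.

Q = εσA(T⁴ − T_s⁴). T⁴ − T_s⁴ = (338)⁴ − (273)⁴ = 1.31×10^10 − 5.55×10^9 = 7.50×10^9 K⁴.
Q = 0.92 × 5.67×10⁻⁸ × 8.07×10^-3 × 7.50×10^9 = 3.16 W.

Q ≈ 3.16 W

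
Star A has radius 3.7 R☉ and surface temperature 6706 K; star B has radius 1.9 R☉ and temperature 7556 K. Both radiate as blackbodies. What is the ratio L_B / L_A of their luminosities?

L = 4πR²σT⁴ ∝ R²T⁴, so L_B/L_A = (1.9/3.7)² × (7556/6706)⁴ = 0.264 × 1.61 = 0.425.

L_B/L_A ≈ 0.425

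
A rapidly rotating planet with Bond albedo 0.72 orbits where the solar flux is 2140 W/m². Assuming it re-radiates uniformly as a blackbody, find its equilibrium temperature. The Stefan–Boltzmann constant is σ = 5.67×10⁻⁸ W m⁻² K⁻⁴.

T ≈ 227 K

Power absorbed = (1−a)S·πR²; power emitted = 4πR²σT⁴. Equating and cancelling πR²:
T = ((1−a)S / 4σ)^(1/4) = (599 / (4 × 5.67×10⁻⁸))^(1/4) = (2.64×10^9)^(1/4).
T = 227 K.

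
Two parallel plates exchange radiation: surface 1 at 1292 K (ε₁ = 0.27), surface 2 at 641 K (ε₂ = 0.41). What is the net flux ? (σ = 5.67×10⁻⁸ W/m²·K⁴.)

q ≈ 28900 W/m²

For two large parallel gray plates, q = σ(T₁⁴ − T₂⁴) / (1/ε₁ + 1/ε₂ − 1).
1/ε₁ + 1/ε₂ − 1 = 1/0.27 + 1/0.41 − 1 = 5.143.
T₁⁴ − T₂⁴ = 2.79×10^12 − 1.69×10^11 = 2.62×10^12 K⁴.
q = 5.67×10⁻⁸ × 2.62×10^12 / 5.143 = 28900 W/m².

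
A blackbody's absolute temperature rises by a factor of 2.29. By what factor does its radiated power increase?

factor ≈ 27.5

P ∝ T⁴, so the power scales as (2.29)⁴ = 27.5.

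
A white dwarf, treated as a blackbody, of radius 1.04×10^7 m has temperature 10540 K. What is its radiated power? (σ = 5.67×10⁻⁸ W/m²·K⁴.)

A = 4πr² = 4π × (1.04×10^7)² = 1.36×10^15 m².
P = σAT⁴ = 5.67×10⁻⁸ × 1.36×10^15 × (10540)⁴ = 5.67×10⁻⁸ × 1.36×10^15 × 1.23×10^16.
P = 9.51×10^23 W.

P ≈ 9.51×10^23 W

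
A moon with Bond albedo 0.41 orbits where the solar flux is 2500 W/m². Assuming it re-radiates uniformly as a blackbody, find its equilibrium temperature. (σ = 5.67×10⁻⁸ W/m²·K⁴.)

Power absorbed = (1−a)S·πR²; power emitted = 4πR²σT⁴. Equating and cancelling πR²:
T = ((1−a)S / 4σ)^(1/4) = (1480 / (4 × 5.67×10⁻⁸))^(1/4) = (6.50×10^9)^(1/4).
T = 284 K.

T ≈ 284 K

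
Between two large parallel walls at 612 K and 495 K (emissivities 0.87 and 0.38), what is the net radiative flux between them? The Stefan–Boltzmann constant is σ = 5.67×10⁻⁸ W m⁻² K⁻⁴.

For two large parallel gray plates, q = σ(T₁⁴ − T₂⁴) / (1/ε₁ + 1/ε₂ − 1).
1/ε₁ + 1/ε₂ − 1 = 1/0.87 + 1/0.38 − 1 = 2.781.
T₁⁴ − T₂⁴ = 1.40×10^11 − 6.00×10^10 = 8.02×10^10 K⁴.
q = 5.67×10⁻⁸ × 8.02×10^10 / 2.781 = 1640 W/m².

q ≈ 1640 W/m²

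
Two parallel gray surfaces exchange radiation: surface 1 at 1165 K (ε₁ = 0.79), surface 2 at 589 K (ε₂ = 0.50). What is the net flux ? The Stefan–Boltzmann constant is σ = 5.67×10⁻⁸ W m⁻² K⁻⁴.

For two large parallel gray plates, q = σ(T₁⁴ − T₂⁴) / (1/ε₁ + 1/ε₂ − 1).
1/ε₁ + 1/ε₂ − 1 = 1/0.79 + 1/0.50 − 1 = 2.266.
T₁⁴ − T₂⁴ = 1.84×10^12 − 1.20×10^11 = 1.72×10^12 K⁴.
q = 5.67×10⁻⁸ × 1.72×10^12 / 2.266 = 43100 W/m².

q ≈ 43100 W/m²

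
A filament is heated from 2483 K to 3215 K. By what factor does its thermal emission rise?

ratio ≈ 2.81

P ∝ T⁴, so the ratio is (3215/2483)⁴ = (1.295)⁴ = 2.81.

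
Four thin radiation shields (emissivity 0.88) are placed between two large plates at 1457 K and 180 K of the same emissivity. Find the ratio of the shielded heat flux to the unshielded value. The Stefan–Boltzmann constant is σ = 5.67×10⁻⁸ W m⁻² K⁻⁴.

ratio ≈ 0.200

With N identical shields there are N+1 = 5 gaps in series, each with the same radiative resistance, so the flux falls to 1/(N+1) of its unshielded value.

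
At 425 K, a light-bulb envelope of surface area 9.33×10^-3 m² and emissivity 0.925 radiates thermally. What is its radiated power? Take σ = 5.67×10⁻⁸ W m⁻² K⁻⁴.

Stefan–Boltzmann: P = εσAT⁴ = 0.925 × 5.67×10⁻⁸ × 9.33×10^-3 × (425)⁴ = 0.925 × 5.67×10⁻⁸ × 9.33×10^-3 × 3.26×10^10.
P = 16.0 W.

P ≈ 16.0 W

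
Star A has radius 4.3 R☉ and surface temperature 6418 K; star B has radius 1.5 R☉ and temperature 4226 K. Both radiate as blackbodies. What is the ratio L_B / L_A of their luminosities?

L_B/L_A ≈ 0.0229

L = 4πR²σT⁴ ∝ R²T⁴, so L_B/L_A = (1.5/4.3)² × (4226/6418)⁴ = 0.122 × 0.188 = 0.0229.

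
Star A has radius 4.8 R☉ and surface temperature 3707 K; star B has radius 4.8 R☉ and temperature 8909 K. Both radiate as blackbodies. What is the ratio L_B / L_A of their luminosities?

L = 4πR²σT⁴ ∝ R²T⁴, so L_B/L_A = (4.8/4.8)² × (8909/3707)⁴ = 1.00 × 33.4 = 33.4.

L_B/L_A ≈ 33.4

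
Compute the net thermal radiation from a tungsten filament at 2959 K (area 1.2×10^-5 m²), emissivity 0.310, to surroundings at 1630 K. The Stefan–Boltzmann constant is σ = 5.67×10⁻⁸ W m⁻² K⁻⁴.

Q = εσA(T⁴ − T_s⁴). T⁴ − T_s⁴ = (2959)⁴ − (1630)⁴ = 7.67×10^13 − 7.06×10^12 = 6.96×10^13 K⁴.
Q = 0.310 × 5.67×10⁻⁸ × 1.20×10^-5 × 6.96×10^13 = 14.7 W.

Q ≈ 14.7 W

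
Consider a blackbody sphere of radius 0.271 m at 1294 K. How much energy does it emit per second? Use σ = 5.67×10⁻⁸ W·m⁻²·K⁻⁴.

P ≈ 1.47×10^5 W

A = 4πr² = 4π × (0.271)² = 0.923 m².
P = σAT⁴ = 5.67×10⁻⁸ × 0.923 × (1294)⁴ = 5.67×10⁻⁸ × 0.923 × 2.80×10^12.
P = 1.47×10^5 W.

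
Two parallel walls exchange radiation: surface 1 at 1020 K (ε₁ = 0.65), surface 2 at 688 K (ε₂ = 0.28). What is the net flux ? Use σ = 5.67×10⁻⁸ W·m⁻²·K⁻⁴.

For two large parallel gray plates, q = σ(T₁⁴ − T₂⁴) / (1/ε₁ + 1/ε₂ − 1).
1/ε₁ + 1/ε₂ − 1 = 1/0.65 + 1/0.28 − 1 = 4.110.
T₁⁴ − T₂⁴ = 1.08×10^12 − 2.24×10^11 = 8.58×10^11 K⁴.
q = 5.67×10⁻⁸ × 8.58×10^11 / 4.110 = 11800 W/m².

q ≈ 11800 W/m²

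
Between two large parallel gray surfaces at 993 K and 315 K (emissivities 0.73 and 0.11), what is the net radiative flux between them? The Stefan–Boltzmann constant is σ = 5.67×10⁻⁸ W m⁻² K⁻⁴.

For two large parallel gray plates, q = σ(T₁⁴ − T₂⁴) / (1/ε₁ + 1/ε₂ − 1).
1/ε₁ + 1/ε₂ − 1 = 1/0.73 + 1/0.11 − 1 = 9.461.
T₁⁴ − T₂⁴ = 9.72×10^11 − 9.85×10^9 = 9.62×10^11 K⁴.
q = 5.67×10⁻⁸ × 9.62×10^11 / 9.461 = 5770 W/m².

q ≈ 5770 W/m²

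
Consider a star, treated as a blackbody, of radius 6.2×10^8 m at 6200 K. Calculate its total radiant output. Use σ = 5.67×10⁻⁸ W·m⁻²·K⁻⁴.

P ≈ 4.05×10^26 W

A = 4πr² = 4π × (6.2×10^8)² = 4.83×10^18 m².
P = σAT⁴ = 5.67×10⁻⁸ × 4.83×10^18 × (6200)⁴ = 5.67×10⁻⁸ × 4.83×10^18 × 1.48×10^15.
P = 4.05×10^26 W.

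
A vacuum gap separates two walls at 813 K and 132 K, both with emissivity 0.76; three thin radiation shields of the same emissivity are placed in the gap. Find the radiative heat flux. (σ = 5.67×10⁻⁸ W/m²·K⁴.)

Each of the 4 gaps contributes resistance (2/ε − 1) = 2/0.76 − 1 = 1.632; total = 6.526.
q = σ(T₁⁴ − T₂⁴) / 6.526 = 5.67×10⁻⁸ × 4.37×10^11 / 6.526 = 3790 W/m².

q ≈ 3790 W/m²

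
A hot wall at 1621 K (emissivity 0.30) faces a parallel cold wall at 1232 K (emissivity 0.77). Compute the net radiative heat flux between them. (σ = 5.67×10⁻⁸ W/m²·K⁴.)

q ≈ 71800 W/m²

For two large parallel gray plates, q = σ(T₁⁴ − T₂⁴) / (1/ε₁ + 1/ε₂ − 1).
1/ε₁ + 1/ε₂ − 1 = 1/0.30 + 1/0.77 − 1 = 3.632.
T₁⁴ − T₂⁴ = 6.90×10^12 − 2.30×10^12 = 4.60×10^12 K⁴.
q = 5.67×10⁻⁸ × 4.60×10^12 / 3.632 = 71800 W/m².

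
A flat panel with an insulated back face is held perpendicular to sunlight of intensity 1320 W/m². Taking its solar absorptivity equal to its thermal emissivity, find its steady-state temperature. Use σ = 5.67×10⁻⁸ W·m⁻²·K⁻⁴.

Absorbed flux αS = emitted flux εσT⁴ (one radiating face); with α = ε, T = (S/σ)^(1/4).
T = (1320 / 5.67×10⁻⁸)^(1/4) = (2.33×10^10)^(1/4).
T = 391 K.

T ≈ 391 K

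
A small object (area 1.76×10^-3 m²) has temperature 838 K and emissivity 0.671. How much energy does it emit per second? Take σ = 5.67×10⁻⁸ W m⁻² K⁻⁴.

P ≈ 33.0 W

P = εσAT⁴ = 0.671 × 5.67×10⁻⁸ × 1.76×10^-3 × (838)⁴ = 0.671 × 5.67×10⁻⁸ × 1.76×10^-3 × 4.93×10^11.
P = 33.0 W.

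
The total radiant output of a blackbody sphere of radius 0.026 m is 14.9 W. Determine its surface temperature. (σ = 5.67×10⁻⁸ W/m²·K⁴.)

T ≈ 419 K

A = 4πr² = 4π × (0.026)² = 8.49×10^-3 m².
From P = σAT⁴, T = (P / σA)^(1/4) = (14.9 / (5.67×10⁻⁸ × 8.49×10^-3))^(1/4).
T = (3.09×10^10)^(1/4) = 419 K.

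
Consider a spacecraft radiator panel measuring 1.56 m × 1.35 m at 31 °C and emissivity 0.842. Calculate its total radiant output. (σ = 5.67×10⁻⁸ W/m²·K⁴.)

P ≈ 859 W

A = 1.56 × 1.35 = 2.11 m².
31 °C = 304 K.
P = εσAT⁴ = 0.842 × 5.67×10⁻⁸ × 2.11 × (304)⁴ = 0.842 × 5.67×10⁻⁸ × 2.11 × 8.54×10^9.
P = 859 W.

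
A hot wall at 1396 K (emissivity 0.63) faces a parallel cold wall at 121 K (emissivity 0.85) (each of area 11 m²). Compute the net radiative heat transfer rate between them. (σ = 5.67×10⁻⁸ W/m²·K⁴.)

For two large parallel gray plates, q = σ(T₁⁴ − T₂⁴) / (1/ε₁ + 1/ε₂ − 1).
1/ε₁ + 1/ε₂ − 1 = 1/0.63 + 1/0.85 − 1 = 1.764.
T₁⁴ − T₂⁴ = 3.80×10^12 − 2.14×10^8 = 3.80×10^12 K⁴.
q = 5.67×10⁻⁸ × 3.80×10^12 / 1.764 = 1.22×10^5 W/m².
Q = q·A = 1.22×10^5 × 11 = 1.34×10^6 W.

Q ≈ 1.34×10^6 W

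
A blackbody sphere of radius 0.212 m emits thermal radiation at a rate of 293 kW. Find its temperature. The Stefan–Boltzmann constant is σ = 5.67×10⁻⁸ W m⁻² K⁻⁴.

A = 4πr² = 4π × (0.212)² = 0.565 m².
From P = σAT⁴, T = (P / σA)^(1/4) = (2.93×10^5 / (5.67×10⁻⁸ × 0.565))^(1/4).
T = (9.15×10^12)^(1/4) = 1740 K.

T ≈ 1740 K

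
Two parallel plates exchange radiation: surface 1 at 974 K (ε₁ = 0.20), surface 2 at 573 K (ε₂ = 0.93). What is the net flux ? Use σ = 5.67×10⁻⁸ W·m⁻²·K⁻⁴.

For two large parallel gray plates, q = σ(T₁⁴ − T₂⁴) / (1/ε₁ + 1/ε₂ − 1).
1/ε₁ + 1/ε₂ − 1 = 1/0.20 + 1/0.93 − 1 = 5.075.
T₁⁴ − T₂⁴ = 9.00×10^11 − 1.08×10^11 = 7.92×10^11 K⁴.
q = 5.67×10⁻⁸ × 7.92×10^11 / 5.075 = 8850 W/m².

q ≈ 8850 W/m²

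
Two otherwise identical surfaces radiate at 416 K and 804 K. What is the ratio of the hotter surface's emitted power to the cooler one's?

ratio ≈ 14.0

P ∝ T⁴, so the ratio is (804/416)⁴ = (1.933)⁴ = 14.0.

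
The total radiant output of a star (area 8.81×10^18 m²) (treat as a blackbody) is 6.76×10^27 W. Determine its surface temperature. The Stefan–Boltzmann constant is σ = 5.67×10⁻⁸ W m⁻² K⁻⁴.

T ≈ 10800 K

From P = σAT⁴, T = (P / σA)^(1/4) = (6.76×10^27 / (5.67×10⁻⁸ × 8.81×10^18))^(1/4).
T = (1.35×10^16)^(1/4) = 10800 K.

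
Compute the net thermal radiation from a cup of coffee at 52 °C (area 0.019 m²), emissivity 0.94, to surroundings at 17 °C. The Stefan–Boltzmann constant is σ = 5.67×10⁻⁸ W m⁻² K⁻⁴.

Q ≈ 4.14 W

Convert: 52 °C = 325 K; 17 °C = 290 K.
Q = εσA(T⁴ − T_s⁴). T⁴ − T_s⁴ = (325)⁴ − (290)⁴ = 1.12×10^10 − 7.07×10^9 = 4.08×10^9 K⁴.
Q = 0.94 × 5.67×10⁻⁸ × 0.0190 × 4.08×10^9 = 4.14 W.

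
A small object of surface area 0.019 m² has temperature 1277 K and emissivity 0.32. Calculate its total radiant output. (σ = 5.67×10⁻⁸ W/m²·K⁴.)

Stefan–Boltzmann: P = εσAT⁴ = 0.32 × 5.67×10⁻⁸ × 0.0190 × (1277)⁴ = 0.32 × 5.67×10⁻⁸ × 0.0190 × 2.66×10^12.
P = 917 W.

P ≈ 917 W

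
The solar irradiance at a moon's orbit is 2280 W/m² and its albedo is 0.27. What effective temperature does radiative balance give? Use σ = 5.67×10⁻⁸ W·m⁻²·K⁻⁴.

Power absorbed = (1−a)S·πR²; power emitted = 4πR²σT⁴. Equating and cancelling πR²:
T = ((1−a)S / 4σ)^(1/4) = (1660 / (4 × 5.67×10⁻⁸))^(1/4) = (7.34×10^9)^(1/4).
T = 293 K.

T ≈ 293 K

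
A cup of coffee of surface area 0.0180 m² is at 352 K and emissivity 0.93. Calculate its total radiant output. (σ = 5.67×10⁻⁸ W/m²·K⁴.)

Stefan–Boltzmann: P = εσAT⁴ = 0.93 × 5.67×10⁻⁸ × 0.0180 × (352)⁴ = 0.93 × 5.67×10⁻⁸ × 0.0180 × 1.54×10^10.
P = 14.6 W.

P ≈ 14.6 W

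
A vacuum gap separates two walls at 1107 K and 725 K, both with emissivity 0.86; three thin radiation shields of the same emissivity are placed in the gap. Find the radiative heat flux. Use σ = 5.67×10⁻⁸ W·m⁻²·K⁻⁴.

Each of the 4 gaps contributes resistance (2/ε − 1) = 2/0.86 − 1 = 1.326; total = 5.302.
q = σ(T₁⁴ − T₂⁴) / 5.302 = 5.67×10⁻⁸ × 1.23×10^12 / 5.302 = 13100 W/m².

q ≈ 13100 W/m²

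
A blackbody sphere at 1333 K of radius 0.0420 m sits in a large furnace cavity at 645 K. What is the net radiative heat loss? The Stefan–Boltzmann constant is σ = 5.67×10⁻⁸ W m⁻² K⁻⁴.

A = 4πr² = 4π × (0.0420)² = 0.0222 m².
Q = σA(T⁴ − T_s⁴). T⁴ − T_s⁴ = (1333)⁴ − (645)⁴ = 3.16×10^12 − 1.73×10^11 = 2.98×10^12 K⁴.
Q = 5.67×10⁻⁸ × 0.0222 × 2.98×10^12 = 3750 W.

Q ≈ 3750 W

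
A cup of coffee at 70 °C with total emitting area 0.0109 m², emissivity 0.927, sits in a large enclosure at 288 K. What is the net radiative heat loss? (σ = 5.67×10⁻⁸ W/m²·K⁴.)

Q ≈ 3.99 W

Convert: 70 °C = 343 K.
Q = εσA(T⁴ − T_s⁴). T⁴ − T_s⁴ = (343)⁴ − (288)⁴ = 1.38×10^10 − 6.88×10^9 = 6.96×10^9 K⁴.
Q = 0.927 × 5.67×10⁻⁸ × 0.0109 × 6.96×10^9 = 3.99 W.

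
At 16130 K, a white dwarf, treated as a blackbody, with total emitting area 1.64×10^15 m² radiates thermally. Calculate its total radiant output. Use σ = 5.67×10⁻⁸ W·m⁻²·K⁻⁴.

P ≈ 6.29×10^24 W

P = σAT⁴ = 5.67×10⁻⁸ × 1.64×10^15 × (16130)⁴ = 5.67×10⁻⁸ × 1.64×10^15 × 6.77×10^16.
P = 6.29×10^24 W.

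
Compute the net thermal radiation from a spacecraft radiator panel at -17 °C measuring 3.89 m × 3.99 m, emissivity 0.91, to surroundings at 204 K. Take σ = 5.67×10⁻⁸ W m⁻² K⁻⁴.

Q ≈ 2050 W

A = 3.89 × 3.99 = 15.5 m².
Convert: -17 °C = 256 K.
Q = εσA(T⁴ − T_s⁴). T⁴ − T_s⁴ = (256)⁴ − (204)⁴ = 4.29×10^9 − 1.73×10^9 = 2.56×10^9 K⁴.
Q = 0.91 × 5.67×10⁻⁸ × 15.5 × 2.56×10^9 = 2050 W.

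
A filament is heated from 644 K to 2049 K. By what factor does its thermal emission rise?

ratio ≈ 102

P ∝ T⁴, so the ratio is (2049/644)⁴ = (3.182)⁴ = 102.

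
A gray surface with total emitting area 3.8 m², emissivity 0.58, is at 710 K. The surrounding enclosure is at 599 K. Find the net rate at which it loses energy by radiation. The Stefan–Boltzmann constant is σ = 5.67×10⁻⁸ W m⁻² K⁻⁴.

Q ≈ 15700 W

Q = εσA(T⁴ − T_s⁴). T⁴ − T_s⁴ = (710)⁴ − (599)⁴ = 2.54×10^11 − 1.29×10^11 = 1.25×10^11 K⁴.
Q = 0.58 × 5.67×10⁻⁸ × 3.80 × 1.25×10^11 = 15700 W.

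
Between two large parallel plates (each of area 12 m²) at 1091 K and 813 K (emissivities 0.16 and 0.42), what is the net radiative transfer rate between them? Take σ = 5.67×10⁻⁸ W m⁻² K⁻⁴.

Q ≈ 87400 W

For two large parallel gray plates, q = σ(T₁⁴ − T₂⁴) / (1/ε₁ + 1/ε₂ − 1).
1/ε₁ + 1/ε₂ − 1 = 1/0.16 + 1/0.42 − 1 = 7.631.
T₁⁴ − T₂⁴ = 1.42×10^12 − 4.37×10^11 = 9.80×10^11 K⁴.
q = 5.67×10⁻⁸ × 9.80×10^11 / 7.631 = 7280 W/m².
Q = q·A = 7280 × 12 = 87400 W.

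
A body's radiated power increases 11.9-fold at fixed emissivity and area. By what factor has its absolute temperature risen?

P ∝ T⁴ ⇒ T ∝ P^(1/4), so T scales by (11.9)^(1/4) = 1.86.

factor ≈ 1.86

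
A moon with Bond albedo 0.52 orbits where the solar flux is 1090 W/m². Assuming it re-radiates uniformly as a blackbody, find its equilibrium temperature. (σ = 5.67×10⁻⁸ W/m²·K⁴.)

T ≈ 219 K

Power absorbed = (1−a)S·πR²; power emitted = 4πR²σT⁴. Equating and cancelling πR²:
T = ((1−a)S / 4σ)^(1/4) = (523 / (4 × 5.67×10⁻⁸))^(1/4) = (2.31×10^9)^(1/4).
T = 219 K.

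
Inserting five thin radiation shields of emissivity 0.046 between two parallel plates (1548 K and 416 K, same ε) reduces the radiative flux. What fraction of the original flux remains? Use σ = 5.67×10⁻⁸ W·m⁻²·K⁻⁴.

With N identical shields there are N+1 = 6 gaps in series, each with the same radiative resistance, so the flux falls to 1/(N+1) of its unshielded value.

ratio ≈ 0.167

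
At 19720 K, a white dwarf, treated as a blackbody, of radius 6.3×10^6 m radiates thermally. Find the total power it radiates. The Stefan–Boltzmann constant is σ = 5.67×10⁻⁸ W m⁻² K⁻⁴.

A = 4πr² = 4π × (6.3×10^6)² = 4.99×10^14 m².
P = σAT⁴ = 5.67×10⁻⁸ × 4.99×10^14 × (19720)⁴ = 5.67×10⁻⁸ × 4.99×10^14 × 1.51×10^17.
P = 4.28×10^24 W.

P ≈ 4.28×10^24 W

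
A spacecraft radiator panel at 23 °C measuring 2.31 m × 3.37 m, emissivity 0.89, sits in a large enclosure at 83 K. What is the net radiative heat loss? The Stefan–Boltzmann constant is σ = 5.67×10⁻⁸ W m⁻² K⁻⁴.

A = 2.31 × 3.37 = 7.78 m².
Convert: 23 °C = 296 K.
Q = εσA(T⁴ − T_s⁴). T⁴ − T_s⁴ = (296)⁴ − (83)⁴ = 7.68×10^9 − 4.75×10^7 = 7.63×10^9 K⁴.
Q = 0.89 × 5.67×10⁻⁸ × 7.78 × 7.63×10^9 = 3000 W.

Q ≈ 3000 W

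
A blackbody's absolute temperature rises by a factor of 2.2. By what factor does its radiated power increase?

factor ≈ 23.4

P ∝ T⁴, so the power scales as (2.2)⁴ = 23.4.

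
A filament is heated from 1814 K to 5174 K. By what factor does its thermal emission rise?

P ∝ T⁴, so the ratio is (5174/1814)⁴ = (2.852)⁴ = 66.2.

ratio ≈ 66.2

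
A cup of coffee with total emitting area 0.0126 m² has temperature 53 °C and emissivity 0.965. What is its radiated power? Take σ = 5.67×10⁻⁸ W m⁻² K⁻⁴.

P ≈ 7.79 W

53 °C = 326 K.
P = εσAT⁴ = 0.965 × 5.67×10⁻⁸ × 0.0126 × (326)⁴ = 0.965 × 5.67×10⁻⁸ × 0.0126 × 1.13×10^10.
P = 7.79 W.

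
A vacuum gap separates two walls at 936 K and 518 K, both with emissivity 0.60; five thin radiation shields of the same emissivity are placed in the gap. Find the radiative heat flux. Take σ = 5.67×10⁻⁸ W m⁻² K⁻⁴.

q ≈ 2820 W/m²

Each of the 6 gaps contributes resistance (2/ε − 1) = 2/0.60 − 1 = 2.333; total = 14.00.
q = σ(T₁⁴ − T₂⁴) / 14.00 = 5.67×10⁻⁸ × 6.96×10^11 / 14.00 = 2820 W/m².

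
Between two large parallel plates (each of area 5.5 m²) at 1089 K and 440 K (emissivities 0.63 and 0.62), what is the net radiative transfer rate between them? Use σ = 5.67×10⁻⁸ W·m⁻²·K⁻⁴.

For two large parallel gray plates, q = σ(T₁⁴ − T₂⁴) / (1/ε₁ + 1/ε₂ − 1).
1/ε₁ + 1/ε₂ − 1 = 1/0.63 + 1/0.62 − 1 = 2.200.
T₁⁴ − T₂⁴ = 1.41×10^12 − 3.75×10^10 = 1.37×10^12 K⁴.
q = 5.67×10⁻⁸ × 1.37×10^12 / 2.200 = 35300 W/m².
Q = q·A = 35300 × 5.5 = 1.94×10^5 W.

Q ≈ 1.94×10^5 W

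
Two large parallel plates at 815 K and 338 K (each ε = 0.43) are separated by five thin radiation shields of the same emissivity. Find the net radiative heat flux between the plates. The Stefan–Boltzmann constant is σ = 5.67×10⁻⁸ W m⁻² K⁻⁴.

q ≈ 1110 W/m²

Each of the 6 gaps contributes resistance (2/ε − 1) = 2/0.43 − 1 = 3.651; total = 21.91.
q = σ(T₁⁴ − T₂⁴) / 21.91 = 5.67×10⁻⁸ × 4.28×10^11 / 21.91 = 1110 W/m².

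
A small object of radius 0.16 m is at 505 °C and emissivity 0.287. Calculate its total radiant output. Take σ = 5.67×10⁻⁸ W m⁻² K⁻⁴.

P ≈ 1920 W

A = 4πr² = 4π × (0.16)² = 0.322 m².
505 °C = 778 K.
Stefan–Boltzmann: P = εσAT⁴ = 0.287 × 5.67×10⁻⁸ × 0.322 × (778)⁴ = 0.287 × 5.67×10⁻⁸ × 0.322 × 3.66×10^11.
P = 1920 W.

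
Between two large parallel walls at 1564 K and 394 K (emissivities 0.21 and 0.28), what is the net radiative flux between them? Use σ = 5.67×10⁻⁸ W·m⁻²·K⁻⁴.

For two large parallel gray plates, q = σ(T₁⁴ − T₂⁴) / (1/ε₁ + 1/ε₂ − 1).
1/ε₁ + 1/ε₂ − 1 = 1/0.21 + 1/0.28 − 1 = 7.333.
T₁⁴ − T₂⁴ = 5.98×10^12 − 2.41×10^10 = 5.96×10^12 K⁴.
q = 5.67×10⁻⁸ × 5.96×10^12 / 7.333 = 46100 W/m².

q ≈ 46100 W/m²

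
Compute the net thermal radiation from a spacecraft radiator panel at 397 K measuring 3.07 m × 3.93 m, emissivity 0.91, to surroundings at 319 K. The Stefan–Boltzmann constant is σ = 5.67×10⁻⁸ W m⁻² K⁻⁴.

Q ≈ 9020 W

A = 3.07 × 3.93 = 12.1 m².
Q = εσA(T⁴ − T_s⁴). T⁴ − T_s⁴ = (397)⁴ − (319)⁴ = 2.48×10^10 − 1.04×10^10 = 1.45×10^10 K⁴.
Q = 0.91 × 5.67×10⁻⁸ × 12.1 × 1.45×10^10 = 9020 W.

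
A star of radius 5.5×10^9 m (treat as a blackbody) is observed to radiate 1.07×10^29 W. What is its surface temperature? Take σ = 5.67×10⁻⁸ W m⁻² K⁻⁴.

A = 4πr² = 4π × (5.5×10^9)² = 3.80×10^20 m².
From P = σAT⁴, T = (P / σA)^(1/4) = (1.07×10^29 / (5.67×10⁻⁸ × 3.80×10^20))^(1/4).
T = (4.96×10^15)^(1/4) = 8390 K.

T ≈ 8390 K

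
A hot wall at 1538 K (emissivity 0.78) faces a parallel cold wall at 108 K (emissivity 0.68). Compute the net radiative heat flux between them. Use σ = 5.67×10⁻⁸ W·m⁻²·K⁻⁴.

q ≈ 1.81×10^5 W/m²

For two large parallel gray plates, q = σ(T₁⁴ − T₂⁴) / (1/ε₁ + 1/ε₂ − 1).
1/ε₁ + 1/ε₂ − 1 = 1/0.78 + 1/0.68 − 1 = 1.753.
T₁⁴ − T₂⁴ = 5.60×10^12 − 1.36×10^8 = 5.60×10^12 K⁴.
q = 5.67×10⁻⁸ × 5.60×10^12 / 1.753 = 1.81×10^5 W/m².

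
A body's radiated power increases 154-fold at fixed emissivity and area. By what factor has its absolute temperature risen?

factor ≈ 3.52

P ∝ T⁴ ⇒ T ∝ P^(1/4), so T scales by (154)^(1/4) = 3.52.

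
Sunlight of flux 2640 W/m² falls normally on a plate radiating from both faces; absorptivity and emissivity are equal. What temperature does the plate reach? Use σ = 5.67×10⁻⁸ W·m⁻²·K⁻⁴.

T ≈ 391 K

Absorbed flux αS = emitted flux 2εσT⁴ per unit area; with α = ε this gives T = (S/2σ)^(1/4).
T = (2640 / (2 × 5.67×10⁻⁸))^(1/4) = (2.33×10^10)^(1/4).
T = 391 K.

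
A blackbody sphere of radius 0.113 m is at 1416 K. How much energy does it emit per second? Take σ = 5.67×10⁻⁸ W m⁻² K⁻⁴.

P ≈ 36600 W

A = 4πr² = 4π × (0.113)² = 0.160 m².
P = σAT⁴ = 5.67×10⁻⁸ × 0.160 × (1416)⁴ = 5.67×10⁻⁸ × 0.160 × 4.02×10^12.
P = 36600 W.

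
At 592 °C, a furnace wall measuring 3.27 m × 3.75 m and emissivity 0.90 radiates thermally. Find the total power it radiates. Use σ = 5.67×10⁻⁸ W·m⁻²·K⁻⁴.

P ≈ 3.50×10^5 W

A = 3.27 × 3.75 = 12.3 m².
592 °C = 865 K.
Stefan–Boltzmann: P = εσAT⁴ = 0.90 × 5.67×10⁻⁸ × 12.3 × (865)⁴ = 0.90 × 5.67×10⁻⁸ × 12.3 × 5.60×10^11.
P = 3.50×10^5 W.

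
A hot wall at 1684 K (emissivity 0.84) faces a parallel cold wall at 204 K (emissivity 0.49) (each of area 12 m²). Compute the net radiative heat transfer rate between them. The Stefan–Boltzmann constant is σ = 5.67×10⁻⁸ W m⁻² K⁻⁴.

For two large parallel gray plates, q = σ(T₁⁴ − T₂⁴) / (1/ε₁ + 1/ε₂ − 1).
1/ε₁ + 1/ε₂ − 1 = 1/0.84 + 1/0.49 − 1 = 2.231.
T₁⁴ − T₂⁴ = 8.04×10^12 − 1.73×10^9 = 8.04×10^12 K⁴.
q = 5.67×10⁻⁸ × 8.04×10^12 / 2.231 = 2.04×10^5 W/m².
Q = q·A = 2.04×10^5 × 12 = 2.45×10^6 W.

Q ≈ 2.45×10^6 W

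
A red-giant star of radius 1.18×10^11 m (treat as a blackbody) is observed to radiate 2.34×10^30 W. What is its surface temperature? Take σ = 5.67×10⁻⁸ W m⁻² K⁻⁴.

T ≈ 3920 K

A = 4πr² = 4π × (1.18×10^11)² = 1.75×10^23 m².
From P = σAT⁴, T = (P / σA)^(1/4) = (2.34×10^30 / (5.67×10⁻⁸ × 1.75×10^23))^(1/4).
T = (2.36×10^14)^(1/4) = 3920 K.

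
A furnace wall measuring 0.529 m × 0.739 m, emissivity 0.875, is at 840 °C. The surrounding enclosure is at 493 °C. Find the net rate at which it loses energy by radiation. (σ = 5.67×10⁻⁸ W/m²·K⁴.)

A = 0.529 × 0.739 = 0.391 m².
Convert: 840 °C = 1113 K; 493 °C = 766 K.
Q = εσA(T⁴ − T_s⁴). T⁴ − T_s⁴ = (1113)⁴ − (766)⁴ = 1.53×10^12 − 3.44×10^11 = 1.19×10^12 K⁴.
Q = 0.875 × 5.67×10⁻⁸ × 0.391 × 1.19×10^12 = 23100 W.

Q ≈ 23100 W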